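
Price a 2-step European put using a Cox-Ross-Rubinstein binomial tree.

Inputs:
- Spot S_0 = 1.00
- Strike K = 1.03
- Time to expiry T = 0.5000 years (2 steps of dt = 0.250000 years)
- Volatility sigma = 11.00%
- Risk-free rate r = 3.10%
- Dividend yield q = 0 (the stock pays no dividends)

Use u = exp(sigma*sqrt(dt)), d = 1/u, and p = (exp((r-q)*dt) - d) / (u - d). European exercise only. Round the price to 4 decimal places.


Answer: Price = V(0,0) = 0.0405

Derivation:
dt = T/N = 0.250000
u = exp(sigma*sqrt(dt)) = 1.056541; d = 1/u = 0.946485
p = (exp((r-q)*dt) - d) / (u - d) = 0.556946
Discount per step: exp(-r*dt) = 0.992280
Stock lattice S(k, i) with i counting down-moves:
  k=0: S(0,0) = 1.0000
  k=1: S(1,0) = 1.0565; S(1,1) = 0.9465
  k=2: S(2,0) = 1.1163; S(2,1) = 1.0000; S(2,2) = 0.8958
Terminal payoffs V(N, i) = max(K - S_T, 0):
  V(2,0) = 0.000000; V(2,1) = 0.030000; V(2,2) = 0.134166
Backward induction: V(k, i) = exp(-r*dt) * [p * V(k+1, i) + (1-p) * V(k+1, i+1)].
  V(1,0) = exp(-r*dt) * [p*0.000000 + (1-p)*0.030000] = 0.013189
  V(1,1) = exp(-r*dt) * [p*0.030000 + (1-p)*0.134166] = 0.075563
  V(0,0) = exp(-r*dt) * [p*0.013189 + (1-p)*0.075563] = 0.040509


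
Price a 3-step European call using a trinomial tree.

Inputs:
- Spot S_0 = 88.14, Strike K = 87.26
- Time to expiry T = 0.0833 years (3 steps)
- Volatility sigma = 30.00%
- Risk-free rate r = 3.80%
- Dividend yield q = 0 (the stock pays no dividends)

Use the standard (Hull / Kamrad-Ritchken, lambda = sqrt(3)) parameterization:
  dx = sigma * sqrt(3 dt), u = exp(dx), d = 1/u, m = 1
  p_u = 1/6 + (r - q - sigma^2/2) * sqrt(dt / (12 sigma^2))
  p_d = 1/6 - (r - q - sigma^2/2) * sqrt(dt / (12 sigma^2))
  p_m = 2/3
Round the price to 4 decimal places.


Answer: Price = V(0,0) = 3.5075

Derivation:
dt = T/N = 0.027767; dx = sigma*sqrt(3*dt) = 0.086585
u = exp(dx) = 1.090444; d = 1/u = 0.917057
p_u = 0.165544, p_m = 0.666667, p_d = 0.167789
Discount per step: exp(-r*dt) = 0.998945
Stock lattice S(k, j) with j the centered position index:
  k=0: S(0,+0) = 88.1400
  k=1: S(1,-1) = 80.8294; S(1,+0) = 88.1400; S(1,+1) = 96.1118
  k=2: S(2,-2) = 74.1252; S(2,-1) = 80.8294; S(2,+0) = 88.1400; S(2,+1) = 96.1118; S(2,+2) = 104.8045
  k=3: S(3,-3) = 67.9771; S(3,-2) = 74.1252; S(3,-1) = 80.8294; S(3,+0) = 88.1400; S(3,+1) = 96.1118; S(3,+2) = 104.8045; S(3,+3) = 114.2835
Terminal payoffs V(N, j) = max(S_T - K, 0):
  V(3,-3) = 0.000000; V(3,-2) = 0.000000; V(3,-1) = 0.000000; V(3,+0) = 0.880000; V(3,+1) = 8.851760; V(3,+2) = 17.544519; V(3,+3) = 27.023490
Backward induction: V(k, j) = exp(-r*dt) * [p_u * V(k+1, j+1) + p_m * V(k+1, j) + p_d * V(k+1, j-1)]
  V(2,-2) = exp(-r*dt) * [p_u*0.000000 + p_m*0.000000 + p_d*0.000000] = 0.000000
  V(2,-1) = exp(-r*dt) * [p_u*0.880000 + p_m*0.000000 + p_d*0.000000] = 0.145525
  V(2,+0) = exp(-r*dt) * [p_u*8.851760 + p_m*0.880000 + p_d*0.000000] = 2.049861
  V(2,+1) = exp(-r*dt) * [p_u*17.544519 + p_m*8.851760 + p_d*0.880000] = 8.943780
  V(2,+2) = exp(-r*dt) * [p_u*27.023490 + p_m*17.544519 + p_d*8.851760] = 17.636540
  V(1,-1) = exp(-r*dt) * [p_u*2.049861 + p_m*0.145525 + p_d*0.000000] = 0.435899
  V(1,+0) = exp(-r*dt) * [p_u*8.943780 + p_m*2.049861 + p_d*0.145525] = 2.868555
  V(1,+1) = exp(-r*dt) * [p_u*17.636540 + p_m*8.943780 + p_d*2.049861] = 9.216363
  V(0,+0) = exp(-r*dt) * [p_u*9.216363 + p_m*2.868555 + p_d*0.435899] = 3.507522


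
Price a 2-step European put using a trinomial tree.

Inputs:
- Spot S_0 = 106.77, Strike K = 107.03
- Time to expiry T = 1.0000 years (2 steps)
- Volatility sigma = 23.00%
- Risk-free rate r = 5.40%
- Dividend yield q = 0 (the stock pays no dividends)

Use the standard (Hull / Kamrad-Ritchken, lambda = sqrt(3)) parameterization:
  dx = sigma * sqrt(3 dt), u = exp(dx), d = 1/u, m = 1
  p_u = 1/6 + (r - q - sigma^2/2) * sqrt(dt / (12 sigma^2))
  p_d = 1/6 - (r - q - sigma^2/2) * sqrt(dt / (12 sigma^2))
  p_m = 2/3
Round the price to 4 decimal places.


dt = T/N = 0.500000; dx = sigma*sqrt(3*dt) = 0.281691
u = exp(dx) = 1.325370; d = 1/u = 0.754507
p_u = 0.191117, p_m = 0.666667, p_d = 0.142216
Discount per step: exp(-r*dt) = 0.973361
Stock lattice S(k, j) with j the centered position index:
  k=0: S(0,+0) = 106.7700
  k=1: S(1,-1) = 80.5587; S(1,+0) = 106.7700; S(1,+1) = 141.5097
  k=2: S(2,-2) = 60.7820; S(2,-1) = 80.5587; S(2,+0) = 106.7700; S(2,+1) = 141.5097; S(2,+2) = 187.5527
Terminal payoffs V(N, j) = max(K - S_T, 0):
  V(2,-2) = 46.247960; V(2,-1) = 26.471336; V(2,+0) = 0.260000; V(2,+1) = 0.000000; V(2,+2) = 0.000000
Backward induction: V(k, j) = exp(-r*dt) * [p_u * V(k+1, j+1) + p_m * V(k+1, j) + p_d * V(k+1, j-1)]
  V(1,-1) = exp(-r*dt) * [p_u*0.260000 + p_m*26.471336 + p_d*46.247960] = 23.627813
  V(1,+0) = exp(-r*dt) * [p_u*0.000000 + p_m*0.260000 + p_d*26.471336] = 3.833082
  V(1,+1) = exp(-r*dt) * [p_u*0.000000 + p_m*0.000000 + p_d*0.260000] = 0.035991
  V(0,+0) = exp(-r*dt) * [p_u*0.035991 + p_m*3.833082 + p_d*23.627813] = 5.764754

Answer: Price = V(0,0) = 5.7648


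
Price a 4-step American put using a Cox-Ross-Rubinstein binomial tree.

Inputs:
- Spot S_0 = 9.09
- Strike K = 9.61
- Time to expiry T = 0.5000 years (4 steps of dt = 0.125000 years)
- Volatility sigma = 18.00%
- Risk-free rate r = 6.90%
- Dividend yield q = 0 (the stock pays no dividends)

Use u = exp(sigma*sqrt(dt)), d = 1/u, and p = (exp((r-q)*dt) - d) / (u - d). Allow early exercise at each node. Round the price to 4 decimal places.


Answer: Price = V(0,0) = 0.6578

Derivation:
dt = T/N = 0.125000
u = exp(sigma*sqrt(dt)) = 1.065708; d = 1/u = 0.938343
p = (exp((r-q)*dt) - d) / (u - d) = 0.552107
Discount per step: exp(-r*dt) = 0.991412
Stock lattice S(k, i) with i counting down-moves:
  k=0: S(0,0) = 9.0900
  k=1: S(1,0) = 9.6873; S(1,1) = 8.5295
  k=2: S(2,0) = 10.3238; S(2,1) = 9.0900; S(2,2) = 8.0036
  k=3: S(3,0) = 11.0022; S(3,1) = 9.6873; S(3,2) = 8.5295; S(3,3) = 7.5102
  k=4: S(4,0) = 11.7251; S(4,1) = 10.3238; S(4,2) = 9.0900; S(4,3) = 8.0036; S(4,4) = 7.0471
Terminal payoffs V(N, i) = max(K - S_T, 0):
  V(4,0) = 0.000000; V(4,1) = 0.000000; V(4,2) = 0.520000; V(4,3) = 1.606366; V(4,4) = 2.562898
Backward induction: V(k, i) = exp(-r*dt) * [p * V(k+1, i) + (1-p) * V(k+1, i+1)]; then take max(V_cont, immediate exercise) for American.
  V(3,0) = exp(-r*dt) * [p*0.000000 + (1-p)*0.000000] = 0.000000; exercise = 0.000000; V(3,0) = max -> 0.000000
  V(3,1) = exp(-r*dt) * [p*0.000000 + (1-p)*0.520000] = 0.230904; exercise = 0.000000; V(3,1) = max -> 0.230904
  V(3,2) = exp(-r*dt) * [p*0.520000 + (1-p)*1.606366] = 0.997931; exercise = 1.080461; V(3,2) = max -> 1.080461
  V(3,3) = exp(-r*dt) * [p*1.606366 + (1-p)*2.562898] = 2.017315; exercise = 2.099845; V(3,3) = max -> 2.099845
  V(2,0) = exp(-r*dt) * [p*0.000000 + (1-p)*0.230904] = 0.102532; exercise = 0.000000; V(2,0) = max -> 0.102532
  V(2,1) = exp(-r*dt) * [p*0.230904 + (1-p)*1.080461] = 0.606164; exercise = 0.520000; V(2,1) = max -> 0.606164
  V(2,2) = exp(-r*dt) * [p*1.080461 + (1-p)*2.099845] = 1.523836; exercise = 1.606366; V(2,2) = max -> 1.606366
  V(1,0) = exp(-r*dt) * [p*0.102532 + (1-p)*0.606164] = 0.325288; exercise = 0.000000; V(1,0) = max -> 0.325288
  V(1,1) = exp(-r*dt) * [p*0.606164 + (1-p)*1.606366] = 1.045095; exercise = 1.080461; V(1,1) = max -> 1.080461
  V(0,0) = exp(-r*dt) * [p*0.325288 + (1-p)*1.080461] = 0.657826; exercise = 0.520000; V(0,0) = max -> 0.657826


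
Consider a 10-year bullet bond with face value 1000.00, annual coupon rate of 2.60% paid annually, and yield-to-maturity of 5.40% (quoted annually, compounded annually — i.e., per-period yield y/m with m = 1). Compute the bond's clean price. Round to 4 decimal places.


Coupon per period c = face * coupon_rate / m = 26.000000
Periods per year m = 1; per-period yield y/m = 0.054000
Number of cashflows N = 10
Cashflows (t years, CF_t, discount factor 1/(1+y/m)^(m*t), PV):
  t = 1.0000: CF_t = 26.000000, DF = 0.948767, PV = 24.667932
  t = 2.0000: CF_t = 26.000000, DF = 0.900158, PV = 23.404110
  t = 3.0000: CF_t = 26.000000, DF = 0.854040, PV = 22.205038
  t = 4.0000: CF_t = 26.000000, DF = 0.810285, PV = 21.067398
  t = 5.0000: CF_t = 26.000000, DF = 0.768771, PV = 19.988044
  t = 6.0000: CF_t = 26.000000, DF = 0.729384, PV = 18.963988
  t = 7.0000: CF_t = 26.000000, DF = 0.692015, PV = 17.992399
  t = 8.0000: CF_t = 26.000000, DF = 0.656561, PV = 17.070587
  t = 9.0000: CF_t = 26.000000, DF = 0.622923, PV = 16.196003
  t = 10.0000: CF_t = 1026.000000, DF = 0.591009, PV = 606.374950
Price P = sum_t PV_t = 787.930449

Answer: Price = 787.9304


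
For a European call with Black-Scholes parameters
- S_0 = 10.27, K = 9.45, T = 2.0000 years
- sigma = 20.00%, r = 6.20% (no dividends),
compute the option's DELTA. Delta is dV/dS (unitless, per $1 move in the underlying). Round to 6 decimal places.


Answer: Delta = 0.808948

Derivation:
d1 = 0.8740274065; d2 = 0.5911846940
phi(d1) = 0.2722864922; exp(-qT) = 1.0000000000; exp(-rT) = 0.8833798409
N(d1) = 0.8089483356
Delta = exp(-qT) * N(d1) = 1.0000000000 * 0.8089483356 = 0.808948


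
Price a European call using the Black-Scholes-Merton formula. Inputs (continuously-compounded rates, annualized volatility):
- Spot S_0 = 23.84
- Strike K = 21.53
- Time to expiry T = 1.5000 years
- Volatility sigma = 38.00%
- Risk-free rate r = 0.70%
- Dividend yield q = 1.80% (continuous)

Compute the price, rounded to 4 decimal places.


d1 = (ln(S/K) + (r - q + 0.5*sigma^2) * T) / (sigma * sqrt(T)) = 0.41623606
d2 = d1 - sigma * sqrt(T) = -0.04916699
exp(-rT) = 0.98955493; exp(-qT) = 0.97336124
C = S_0 * exp(-qT) * N(d1) - K * exp(-rT) * N(d2)
N(d1) = 0.66138136; N(d2) = 0.48039311
C = 23.8400 * 0.97336124 * 0.66138136 - 21.5300 * 0.98955493 * 0.48039311 = 5.1125

Answer: Price = 5.1125


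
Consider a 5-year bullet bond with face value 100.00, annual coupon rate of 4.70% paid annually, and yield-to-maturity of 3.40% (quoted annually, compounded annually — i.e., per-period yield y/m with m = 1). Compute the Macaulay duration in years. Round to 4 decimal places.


Answer: Macaulay duration = 4.5846 years

Derivation:
Coupon per period c = face * coupon_rate / m = 4.700000
Periods per year m = 1; per-period yield y/m = 0.034000
Number of cashflows N = 5
Cashflows (t years, CF_t, discount factor 1/(1+y/m)^(m*t), PV):
  t = 1.0000: CF_t = 4.700000, DF = 0.967118, PV = 4.545455
  t = 2.0000: CF_t = 4.700000, DF = 0.935317, PV = 4.395991
  t = 3.0000: CF_t = 4.700000, DF = 0.904562, PV = 4.251442
  t = 4.0000: CF_t = 4.700000, DF = 0.874818, PV = 4.111646
  t = 5.0000: CF_t = 104.700000, DF = 0.846052, PV = 88.581695
Price P = sum_t PV_t = 105.886228
Macaulay numerator sum_t t * PV_t:
  t * PV_t at t = 1.0000: 4.545455
  t * PV_t at t = 2.0000: 8.791982
  t * PV_t at t = 3.0000: 12.754326
  t * PV_t at t = 4.0000: 16.446583
  t * PV_t at t = 5.0000: 442.908477
Macaulay duration D = (sum_t t * PV_t) / P = 485.446822 / 105.886228 = 4.584608


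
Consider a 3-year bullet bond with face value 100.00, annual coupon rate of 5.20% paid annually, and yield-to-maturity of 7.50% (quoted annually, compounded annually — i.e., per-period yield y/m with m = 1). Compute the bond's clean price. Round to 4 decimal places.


Coupon per period c = face * coupon_rate / m = 5.200000
Periods per year m = 1; per-period yield y/m = 0.075000
Number of cashflows N = 3
Cashflows (t years, CF_t, discount factor 1/(1+y/m)^(m*t), PV):
  t = 1.0000: CF_t = 5.200000, DF = 0.930233, PV = 4.837209
  t = 2.0000: CF_t = 5.200000, DF = 0.865333, PV = 4.499730
  t = 3.0000: CF_t = 105.200000, DF = 0.804961, PV = 84.681852
Price P = sum_t PV_t = 94.018791

Answer: Price = 94.0188


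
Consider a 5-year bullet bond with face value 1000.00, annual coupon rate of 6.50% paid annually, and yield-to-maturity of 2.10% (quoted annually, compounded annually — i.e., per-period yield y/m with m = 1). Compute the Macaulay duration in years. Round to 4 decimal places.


Answer: Macaulay duration = 4.4832 years

Derivation:
Coupon per period c = face * coupon_rate / m = 65.000000
Periods per year m = 1; per-period yield y/m = 0.021000
Number of cashflows N = 5
Cashflows (t years, CF_t, discount factor 1/(1+y/m)^(m*t), PV):
  t = 1.0000: CF_t = 65.000000, DF = 0.979432, PV = 63.663075
  t = 2.0000: CF_t = 65.000000, DF = 0.959287, PV = 62.353649
  t = 3.0000: CF_t = 65.000000, DF = 0.939556, PV = 61.071155
  t = 4.0000: CF_t = 65.000000, DF = 0.920231, PV = 59.815039
  t = 5.0000: CF_t = 1065.000000, DF = 0.901304, PV = 959.888740
Price P = sum_t PV_t = 1206.791658
Macaulay numerator sum_t t * PV_t:
  t * PV_t at t = 1.0000: 63.663075
  t * PV_t at t = 2.0000: 124.707298
  t * PV_t at t = 3.0000: 183.213464
  t * PV_t at t = 4.0000: 239.260155
  t * PV_t at t = 5.0000: 4799.443702
Macaulay duration D = (sum_t t * PV_t) / P = 5410.287693 / 1206.791658 = 4.483199


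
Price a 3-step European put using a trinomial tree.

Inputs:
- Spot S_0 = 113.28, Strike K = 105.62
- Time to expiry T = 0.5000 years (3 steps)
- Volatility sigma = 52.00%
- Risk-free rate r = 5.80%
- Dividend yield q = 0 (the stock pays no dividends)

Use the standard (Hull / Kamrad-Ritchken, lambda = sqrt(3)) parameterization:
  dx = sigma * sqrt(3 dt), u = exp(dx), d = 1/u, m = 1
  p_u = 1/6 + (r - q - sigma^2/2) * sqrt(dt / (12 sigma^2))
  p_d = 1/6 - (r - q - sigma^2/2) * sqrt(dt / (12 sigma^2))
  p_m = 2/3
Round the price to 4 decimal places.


Answer: Price = V(0,0) = 10.6819

Derivation:
dt = T/N = 0.166667; dx = sigma*sqrt(3*dt) = 0.367696
u = exp(dx) = 1.444402; d = 1/u = 0.692328
p_u = 0.149170, p_m = 0.666667, p_d = 0.184163
Discount per step: exp(-r*dt) = 0.990380
Stock lattice S(k, j) with j the centered position index:
  k=0: S(0,+0) = 113.2800
  k=1: S(1,-1) = 78.4269; S(1,+0) = 113.2800; S(1,+1) = 163.6219
  k=2: S(2,-2) = 54.2971; S(2,-1) = 78.4269; S(2,+0) = 113.2800; S(2,+1) = 163.6219; S(2,+2) = 236.3358
  k=3: S(3,-3) = 37.5914; S(3,-2) = 54.2971; S(3,-1) = 78.4269; S(3,+0) = 113.2800; S(3,+1) = 163.6219; S(3,+2) = 236.3358; S(3,+3) = 341.3639
Terminal payoffs V(N, j) = max(K - S_T, 0):
  V(3,-3) = 68.028572; V(3,-2) = 51.322859; V(3,-1) = 27.193090; V(3,+0) = 0.000000; V(3,+1) = 0.000000; V(3,+2) = 0.000000; V(3,+3) = 0.000000
Backward induction: V(k, j) = exp(-r*dt) * [p_u * V(k+1, j+1) + p_m * V(k+1, j) + p_d * V(k+1, j-1)]
  V(2,-2) = exp(-r*dt) * [p_u*27.193090 + p_m*51.322859 + p_d*68.028572] = 50.311288
  V(2,-1) = exp(-r*dt) * [p_u*0.000000 + p_m*27.193090 + p_d*51.322859] = 27.315173
  V(2,+0) = exp(-r*dt) * [p_u*0.000000 + p_m*0.000000 + p_d*27.193090] = 4.959785
  V(2,+1) = exp(-r*dt) * [p_u*0.000000 + p_m*0.000000 + p_d*0.000000] = 0.000000
  V(2,+2) = exp(-r*dt) * [p_u*0.000000 + p_m*0.000000 + p_d*0.000000] = 0.000000
  V(1,-1) = exp(-r*dt) * [p_u*4.959785 + p_m*27.315173 + p_d*50.311288] = 27.944012
  V(1,+0) = exp(-r*dt) * [p_u*0.000000 + p_m*4.959785 + p_d*27.315173] = 8.256766
  V(1,+1) = exp(-r*dt) * [p_u*0.000000 + p_m*0.000000 + p_d*4.959785] = 0.904622
  V(0,+0) = exp(-r*dt) * [p_u*0.904622 + p_m*8.256766 + p_d*27.944012] = 10.681947


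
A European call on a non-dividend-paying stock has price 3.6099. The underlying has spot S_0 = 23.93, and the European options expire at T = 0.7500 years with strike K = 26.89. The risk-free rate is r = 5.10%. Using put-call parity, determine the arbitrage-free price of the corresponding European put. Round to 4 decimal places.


Put-call parity: C - P = S_0 * exp(-qT) - K * exp(-rT).
S_0 * exp(-qT) = 23.9300 * 1.00000000 = 23.93000000
K * exp(-rT) = 26.8900 * 0.96247229 = 25.88087995
P = C - S*exp(-qT) + K*exp(-rT)
P = 3.6099 - 23.93000000 + 25.88087995 = 5.5608

Answer: Put price = 5.5608


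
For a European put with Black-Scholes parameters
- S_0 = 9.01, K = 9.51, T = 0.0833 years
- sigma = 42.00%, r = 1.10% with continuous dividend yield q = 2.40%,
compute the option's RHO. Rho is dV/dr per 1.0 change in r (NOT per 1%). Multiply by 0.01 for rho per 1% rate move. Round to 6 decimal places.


d1 = -0.3938699763; d2 = -0.5150892816
phi(d1) = 0.3691673140; exp(-qT) = 0.9980027971; exp(-rT) = 0.9990841197
N(-d2) = 0.6967546839
Rho = -K*T*exp(-rT)*N(-d2) = -9.5100 * 0.0833 * 0.9990841197 * 0.6967546839 = -0.551452

Answer: Rho = -0.551452


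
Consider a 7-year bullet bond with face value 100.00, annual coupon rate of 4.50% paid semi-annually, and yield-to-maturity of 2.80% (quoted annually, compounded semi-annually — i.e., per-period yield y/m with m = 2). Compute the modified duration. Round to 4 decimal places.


Answer: Modified duration = 6.0521

Derivation:
Coupon per period c = face * coupon_rate / m = 2.250000
Periods per year m = 2; per-period yield y/m = 0.014000
Number of cashflows N = 14
Cashflows (t years, CF_t, discount factor 1/(1+y/m)^(m*t), PV):
  t = 0.5000: CF_t = 2.250000, DF = 0.986193, PV = 2.218935
  t = 1.0000: CF_t = 2.250000, DF = 0.972577, PV = 2.188299
  t = 1.5000: CF_t = 2.250000, DF = 0.959149, PV = 2.158086
  t = 2.0000: CF_t = 2.250000, DF = 0.945906, PV = 2.128289
  t = 2.5000: CF_t = 2.250000, DF = 0.932847, PV = 2.098905
  t = 3.0000: CF_t = 2.250000, DF = 0.919967, PV = 2.069926
  t = 3.5000: CF_t = 2.250000, DF = 0.907265, PV = 2.041347
  t = 4.0000: CF_t = 2.250000, DF = 0.894739, PV = 2.013163
  t = 4.5000: CF_t = 2.250000, DF = 0.882386, PV = 1.985368
  t = 5.0000: CF_t = 2.250000, DF = 0.870203, PV = 1.957956
  t = 5.5000: CF_t = 2.250000, DF = 0.858188, PV = 1.930923
  t = 6.0000: CF_t = 2.250000, DF = 0.846339, PV = 1.904264
  t = 6.5000: CF_t = 2.250000, DF = 0.834654, PV = 1.877972
  t = 7.0000: CF_t = 102.250000, DF = 0.823130, PV = 84.165081
Price P = sum_t PV_t = 110.738513
First compute Macaulay numerator sum_t t * PV_t:
  t * PV_t at t = 0.5000: 1.109467
  t * PV_t at t = 1.0000: 2.188299
  t * PV_t at t = 1.5000: 3.237128
  t * PV_t at t = 2.0000: 4.256579
  t * PV_t at t = 2.5000: 5.247262
  t * PV_t at t = 3.0000: 6.209778
  t * PV_t at t = 3.5000: 7.144714
  t * PV_t at t = 4.0000: 8.052651
  t * PV_t at t = 4.5000: 8.934154
  t * PV_t at t = 5.0000: 9.789781
  t * PV_t at t = 5.5000: 10.620078
  t * PV_t at t = 6.0000: 11.425581
  t * PV_t at t = 6.5000: 12.206818
  t * PV_t at t = 7.0000: 589.155568
Macaulay duration D = 679.577859 / 110.738513 = 6.136780
Modified duration = D / (1 + y/m) = 6.136780 / (1 + 0.014000) = 6.052051


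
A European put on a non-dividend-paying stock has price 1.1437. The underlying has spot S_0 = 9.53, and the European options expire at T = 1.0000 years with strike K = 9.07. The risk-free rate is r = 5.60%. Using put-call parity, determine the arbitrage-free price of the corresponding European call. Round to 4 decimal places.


Put-call parity: C - P = S_0 * exp(-qT) - K * exp(-rT).
S_0 * exp(-qT) = 9.5300 * 1.00000000 = 9.53000000
K * exp(-rT) = 9.0700 * 0.94553914 = 8.57603996
C = P + S*exp(-qT) - K*exp(-rT)
C = 1.1437 + 9.53000000 - 8.57603996 = 2.0977

Answer: Call price = 2.0977


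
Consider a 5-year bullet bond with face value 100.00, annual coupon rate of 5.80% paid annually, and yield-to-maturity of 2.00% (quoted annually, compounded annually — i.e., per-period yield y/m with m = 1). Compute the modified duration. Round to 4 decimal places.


Answer: Modified duration = 4.4383

Derivation:
Coupon per period c = face * coupon_rate / m = 5.800000
Periods per year m = 1; per-period yield y/m = 0.020000
Number of cashflows N = 5
Cashflows (t years, CF_t, discount factor 1/(1+y/m)^(m*t), PV):
  t = 1.0000: CF_t = 5.800000, DF = 0.980392, PV = 5.686275
  t = 2.0000: CF_t = 5.800000, DF = 0.961169, PV = 5.574779
  t = 3.0000: CF_t = 5.800000, DF = 0.942322, PV = 5.465470
  t = 4.0000: CF_t = 5.800000, DF = 0.923845, PV = 5.358303
  t = 5.0000: CF_t = 105.800000, DF = 0.905731, PV = 95.826320
Price P = sum_t PV_t = 117.911146
First compute Macaulay numerator sum_t t * PV_t:
  t * PV_t at t = 1.0000: 5.686275
  t * PV_t at t = 2.0000: 11.149558
  t * PV_t at t = 3.0000: 16.396409
  t * PV_t at t = 4.0000: 21.433214
  t * PV_t at t = 5.0000: 479.131598
Macaulay duration D = 533.797053 / 117.911146 = 4.527113
Modified duration = D / (1 + y/m) = 4.527113 / (1 + 0.020000) = 4.438346


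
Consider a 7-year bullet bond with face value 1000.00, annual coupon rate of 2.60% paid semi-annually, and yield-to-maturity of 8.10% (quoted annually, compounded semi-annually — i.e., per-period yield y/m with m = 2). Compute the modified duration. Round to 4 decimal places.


Coupon per period c = face * coupon_rate / m = 13.000000
Periods per year m = 2; per-period yield y/m = 0.040500
Number of cashflows N = 14
Cashflows (t years, CF_t, discount factor 1/(1+y/m)^(m*t), PV):
  t = 0.5000: CF_t = 13.000000, DF = 0.961076, PV = 12.493993
  t = 1.0000: CF_t = 13.000000, DF = 0.923668, PV = 12.007682
  t = 1.5000: CF_t = 13.000000, DF = 0.887715, PV = 11.540300
  t = 2.0000: CF_t = 13.000000, DF = 0.853162, PV = 11.091110
  t = 2.5000: CF_t = 13.000000, DF = 0.819954, PV = 10.659404
  t = 3.0000: CF_t = 13.000000, DF = 0.788039, PV = 10.244502
  t = 3.5000: CF_t = 13.000000, DF = 0.757365, PV = 9.845749
  t = 4.0000: CF_t = 13.000000, DF = 0.727886, PV = 9.462517
  t = 4.5000: CF_t = 13.000000, DF = 0.699554, PV = 9.094202
  t = 5.0000: CF_t = 13.000000, DF = 0.672325, PV = 8.740223
  t = 5.5000: CF_t = 13.000000, DF = 0.646156, PV = 8.400022
  t = 6.0000: CF_t = 13.000000, DF = 0.621005, PV = 8.073063
  t = 6.5000: CF_t = 13.000000, DF = 0.596833, PV = 7.758830
  t = 7.0000: CF_t = 1013.000000, DF = 0.573602, PV = 581.059039
Price P = sum_t PV_t = 710.470637
First compute Macaulay numerator sum_t t * PV_t:
  t * PV_t at t = 0.5000: 6.246997
  t * PV_t at t = 1.0000: 12.007682
  t * PV_t at t = 1.5000: 17.310450
  t * PV_t at t = 2.0000: 22.182220
  t * PV_t at t = 2.5000: 26.648510
  t * PV_t at t = 3.0000: 30.733506
  t * PV_t at t = 3.5000: 34.460122
  t * PV_t at t = 4.0000: 37.850068
  t * PV_t at t = 4.5000: 40.923909
  t * PV_t at t = 5.0000: 43.701114
  t * PV_t at t = 5.5000: 46.200121
  t * PV_t at t = 6.0000: 48.438378
  t * PV_t at t = 6.5000: 50.432397
  t * PV_t at t = 7.0000: 4067.413275
Macaulay duration D = 4484.548748 / 710.470637 = 6.312082
Modified duration = D / (1 + y/m) = 6.312082 / (1 + 0.040500) = 6.066393

Answer: Modified duration = 6.0664


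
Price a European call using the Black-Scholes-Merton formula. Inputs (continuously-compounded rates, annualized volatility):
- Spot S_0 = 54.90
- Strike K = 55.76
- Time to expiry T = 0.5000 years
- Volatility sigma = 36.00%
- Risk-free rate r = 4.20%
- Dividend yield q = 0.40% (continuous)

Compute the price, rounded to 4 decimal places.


d1 = (ln(S/K) + (r - q + 0.5*sigma^2) * T) / (sigma * sqrt(T)) = 0.14085796
d2 = d1 - sigma * sqrt(T) = -0.11370048
exp(-rT) = 0.97921896; exp(-qT) = 0.99800200
C = S_0 * exp(-qT) * N(d1) - K * exp(-rT) * N(d2)
N(d1) = 0.55600892; N(d2) = 0.45473761
C = 54.9000 * 0.99800200 * 0.55600892 - 55.7600 * 0.97921896 * 0.45473761 = 5.6347

Answer: Price = 5.6347


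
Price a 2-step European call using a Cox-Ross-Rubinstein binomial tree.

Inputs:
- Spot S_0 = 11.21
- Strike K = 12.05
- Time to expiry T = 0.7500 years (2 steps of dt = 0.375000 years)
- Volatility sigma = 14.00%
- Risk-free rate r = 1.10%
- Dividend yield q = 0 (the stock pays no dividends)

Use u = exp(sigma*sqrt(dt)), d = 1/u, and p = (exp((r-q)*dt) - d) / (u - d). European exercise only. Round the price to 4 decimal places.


Answer: Price = V(0,0) = 0.3149

Derivation:
dt = T/N = 0.375000
u = exp(sigma*sqrt(dt)) = 1.089514; d = 1/u = 0.917840
p = (exp((r-q)*dt) - d) / (u - d) = 0.502658
Discount per step: exp(-r*dt) = 0.995883
Stock lattice S(k, i) with i counting down-moves:
  k=0: S(0,0) = 11.2100
  k=1: S(1,0) = 12.2135; S(1,1) = 10.2890
  k=2: S(2,0) = 13.3067; S(2,1) = 11.2100; S(2,2) = 9.4436
Terminal payoffs V(N, i) = max(S_T - K, 0):
  V(2,0) = 1.256738; V(2,1) = 0.000000; V(2,2) = 0.000000
Backward induction: V(k, i) = exp(-r*dt) * [p * V(k+1, i) + (1-p) * V(k+1, i+1)].
  V(1,0) = exp(-r*dt) * [p*1.256738 + (1-p)*0.000000] = 0.629109
  V(1,1) = exp(-r*dt) * [p*0.000000 + (1-p)*0.000000] = 0.000000
  V(0,0) = exp(-r*dt) * [p*0.629109 + (1-p)*0.000000] = 0.314925


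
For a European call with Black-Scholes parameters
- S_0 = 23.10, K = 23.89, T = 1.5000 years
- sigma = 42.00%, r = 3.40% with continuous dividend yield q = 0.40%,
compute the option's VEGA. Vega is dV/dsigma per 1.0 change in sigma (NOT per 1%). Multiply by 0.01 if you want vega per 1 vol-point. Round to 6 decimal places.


Answer: Vega = 10.790012

Derivation:
d1 = 0.2793053156; d2 = -0.2350875304
phi(d1) = 0.3836808227; exp(-qT) = 0.9940179641; exp(-rT) = 0.9502786705
Vega = S * exp(-qT) * phi(d1) * sqrt(T) = 23.1000 * 0.9940179641 * 0.3836808227 * 1.2247448714 = 10.790012


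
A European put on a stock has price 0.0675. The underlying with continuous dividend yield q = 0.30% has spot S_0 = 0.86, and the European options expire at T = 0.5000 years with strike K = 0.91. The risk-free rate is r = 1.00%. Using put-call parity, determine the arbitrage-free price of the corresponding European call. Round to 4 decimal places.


Put-call parity: C - P = S_0 * exp(-qT) - K * exp(-rT).
S_0 * exp(-qT) = 0.8600 * 0.99850112 = 0.85871097
K * exp(-rT) = 0.9100 * 0.99501248 = 0.90546136
C = P + S*exp(-qT) - K*exp(-rT)
C = 0.0675 + 0.85871097 - 0.90546136 = 0.0207

Answer: Call price = 0.0207


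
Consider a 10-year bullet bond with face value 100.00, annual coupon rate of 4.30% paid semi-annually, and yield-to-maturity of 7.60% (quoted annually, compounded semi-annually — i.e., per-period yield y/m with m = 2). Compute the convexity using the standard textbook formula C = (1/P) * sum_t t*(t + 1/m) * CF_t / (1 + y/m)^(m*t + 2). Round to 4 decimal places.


Coupon per period c = face * coupon_rate / m = 2.150000
Periods per year m = 2; per-period yield y/m = 0.038000
Number of cashflows N = 20
Cashflows (t years, CF_t, discount factor 1/(1+y/m)^(m*t), PV):
  t = 0.5000: CF_t = 2.150000, DF = 0.963391, PV = 2.071291
  t = 1.0000: CF_t = 2.150000, DF = 0.928122, PV = 1.995463
  t = 1.5000: CF_t = 2.150000, DF = 0.894145, PV = 1.922412
  t = 2.0000: CF_t = 2.150000, DF = 0.861411, PV = 1.852034
  t = 2.5000: CF_t = 2.150000, DF = 0.829876, PV = 1.784234
  t = 3.0000: CF_t = 2.150000, DF = 0.799495, PV = 1.718915
  t = 3.5000: CF_t = 2.150000, DF = 0.770227, PV = 1.655987
  t = 4.0000: CF_t = 2.150000, DF = 0.742030, PV = 1.595363
  t = 4.5000: CF_t = 2.150000, DF = 0.714865, PV = 1.536959
  t = 5.0000: CF_t = 2.150000, DF = 0.688694, PV = 1.480693
  t = 5.5000: CF_t = 2.150000, DF = 0.663482, PV = 1.426486
  t = 6.0000: CF_t = 2.150000, DF = 0.639193, PV = 1.374264
  t = 6.5000: CF_t = 2.150000, DF = 0.615793, PV = 1.323954
  t = 7.0000: CF_t = 2.150000, DF = 0.593249, PV = 1.275485
  t = 7.5000: CF_t = 2.150000, DF = 0.571531, PV = 1.228791
  t = 8.0000: CF_t = 2.150000, DF = 0.550608, PV = 1.183807
  t = 8.5000: CF_t = 2.150000, DF = 0.530451, PV = 1.140469
  t = 9.0000: CF_t = 2.150000, DF = 0.511031, PV = 1.098718
  t = 9.5000: CF_t = 2.150000, DF = 0.492323, PV = 1.058495
  t = 10.0000: CF_t = 102.150000, DF = 0.474300, PV = 48.449723
Price P = sum_t PV_t = 77.173543
Convexity numerator sum_t t*(t + 1/m) * CF_t / (1+y/m)^(m*t + 2):
  t = 0.5000: term = 0.961206
  t = 1.0000: term = 2.778052
  t = 1.5000: term = 5.352701
  t = 2.0000: term = 8.594574
  t = 2.5000: term = 12.419904
  t = 3.0000: term = 16.751316
  t = 3.5000: term = 21.517426
  t = 4.0000: term = 26.652468
  t = 4.5000: term = 32.095939
  t = 5.0000: term = 37.792264
  t = 5.5000: term = 43.690479
  t = 6.0000: term = 49.743933
  t = 6.5000: term = 55.910008
  t = 7.0000: term = 62.149853
  t = 7.5000: term = 68.428135
  t = 8.0000: term = 74.712799
  t = 8.5000: term = 80.974855
  t = 9.0000: term = 87.188158
  t = 9.5000: term = 93.329221
  t = 10.0000: term = 4721.564130
Convexity = (1/P) * sum = 5502.607420 / 77.173543 = 71.301733

Answer: Convexity = 71.3017


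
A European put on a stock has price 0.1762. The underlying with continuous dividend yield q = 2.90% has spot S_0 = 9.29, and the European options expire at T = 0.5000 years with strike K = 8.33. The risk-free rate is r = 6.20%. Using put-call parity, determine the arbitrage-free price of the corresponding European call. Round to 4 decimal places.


Answer: Call price = 1.2567

Derivation:
Put-call parity: C - P = S_0 * exp(-qT) - K * exp(-rT).
S_0 * exp(-qT) = 9.2900 * 0.98560462 = 9.15626691
K * exp(-rT) = 8.3300 * 0.96947557 = 8.07573152
C = P + S*exp(-qT) - K*exp(-rT)
C = 0.1762 + 9.15626691 - 8.07573152 = 1.2567


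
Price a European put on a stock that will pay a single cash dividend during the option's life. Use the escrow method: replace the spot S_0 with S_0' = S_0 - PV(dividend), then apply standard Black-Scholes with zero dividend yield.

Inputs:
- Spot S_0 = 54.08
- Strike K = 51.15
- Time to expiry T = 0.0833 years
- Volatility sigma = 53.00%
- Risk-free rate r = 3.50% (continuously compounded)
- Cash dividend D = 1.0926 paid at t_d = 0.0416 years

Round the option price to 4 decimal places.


PV(D) = D * exp(-r * t_d) = 1.0926 * 0.99854506 = 1.09101033
S_0' = S_0 - PV(D) = 54.0800 - 1.09101033 = 52.98898967
d1 = (ln(S_0'/K) + (r + sigma^2/2)*T) / (sigma*sqrt(T)) = 0.32645323
d2 = d1 - sigma*sqrt(T) = 0.17348601
exp(-rT) = 0.99708875
N(-d1) = 0.37204074; N(-d2) = 0.43113471
P = K * exp(-rT) * N(-d2) - S_0' * N(-d1) = 51.1500 * 0.99708875 * 0.43113471 - 52.98898967 * 0.37204074 = 2.2743

Answer: Price = 2.2743


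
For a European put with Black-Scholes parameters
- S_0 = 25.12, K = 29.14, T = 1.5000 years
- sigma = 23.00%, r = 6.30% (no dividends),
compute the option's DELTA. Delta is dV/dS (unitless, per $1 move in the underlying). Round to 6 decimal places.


d1 = -0.0506670179; d2 = -0.3323583383
phi(d1) = 0.3984305372; exp(-qT) = 1.0000000000; exp(-rT) = 0.9098277346
N(-d1) = 0.5202045706
Delta = -exp(-qT) * N(-d1) = -1.0000000000 * 0.5202045706 = -0.520205

Answer: Delta = -0.520205


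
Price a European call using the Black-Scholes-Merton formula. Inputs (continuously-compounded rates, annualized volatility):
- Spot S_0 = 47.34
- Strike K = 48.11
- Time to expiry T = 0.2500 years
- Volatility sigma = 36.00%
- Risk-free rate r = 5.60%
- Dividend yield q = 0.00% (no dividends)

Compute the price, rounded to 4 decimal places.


d1 = (ln(S/K) + (r - q + 0.5*sigma^2) * T) / (sigma * sqrt(T)) = 0.07814194
d2 = d1 - sigma * sqrt(T) = -0.10185806
exp(-rT) = 0.98609754; exp(-qT) = 1.00000000
C = S_0 * exp(-qT) * N(d1) - K * exp(-rT) * N(d2)
N(d1) = 0.53114243; N(d2) = 0.45943467
C = 47.3400 * 1.00000000 * 0.53114243 - 48.1100 * 0.98609754 * 0.45943467 = 3.3482

Answer: Price = 3.3482


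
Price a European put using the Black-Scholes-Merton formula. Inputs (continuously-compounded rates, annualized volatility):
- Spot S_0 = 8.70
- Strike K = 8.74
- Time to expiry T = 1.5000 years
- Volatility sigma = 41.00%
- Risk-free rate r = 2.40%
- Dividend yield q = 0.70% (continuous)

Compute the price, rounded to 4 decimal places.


Answer: Price = 1.6014

Derivation:
d1 = (ln(S/K) + (r - q + 0.5*sigma^2) * T) / (sigma * sqrt(T)) = 0.29271967
d2 = d1 - sigma * sqrt(T) = -0.20942573
exp(-rT) = 0.96464029; exp(-qT) = 0.98955493
P = K * exp(-rT) * N(-d2) - S_0 * exp(-qT) * N(-d1)
N(-d1) = 0.38486822; N(-d2) = 0.58294204
P = 8.7400 * 0.96464029 * 0.58294204 - 8.7000 * 0.98955493 * 0.38486822 = 1.6014


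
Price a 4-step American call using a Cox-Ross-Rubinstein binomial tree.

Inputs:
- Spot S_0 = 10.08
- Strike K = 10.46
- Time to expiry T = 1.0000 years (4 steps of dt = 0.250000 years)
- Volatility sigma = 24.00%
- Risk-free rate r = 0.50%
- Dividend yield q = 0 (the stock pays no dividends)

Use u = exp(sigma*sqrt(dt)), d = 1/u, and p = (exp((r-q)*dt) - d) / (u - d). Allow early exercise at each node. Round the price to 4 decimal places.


Answer: Price = V(0,0) = 0.8236

Derivation:
dt = T/N = 0.250000
u = exp(sigma*sqrt(dt)) = 1.127497; d = 1/u = 0.886920
p = (exp((r-q)*dt) - d) / (u - d) = 0.475235
Discount per step: exp(-r*dt) = 0.998751
Stock lattice S(k, i) with i counting down-moves:
  k=0: S(0,0) = 10.0800
  k=1: S(1,0) = 11.3652; S(1,1) = 8.9402
  k=2: S(2,0) = 12.8142; S(2,1) = 10.0800; S(2,2) = 7.9292
  k=3: S(3,0) = 14.4480; S(3,1) = 11.3652; S(3,2) = 8.9402; S(3,3) = 7.0326
  k=4: S(4,0) = 16.2900; S(4,1) = 12.8142; S(4,2) = 10.0800; S(4,3) = 7.9292; S(4,4) = 6.2373
Terminal payoffs V(N, i) = max(S_T - K, 0):
  V(4,0) = 5.830030; V(4,1) = 2.354191; V(4,2) = 0.000000; V(4,3) = 0.000000; V(4,4) = 0.000000
Backward induction: V(k, i) = exp(-r*dt) * [p * V(k+1, i) + (1-p) * V(k+1, i+1)]; then take max(V_cont, immediate exercise) for American.
  V(3,0) = exp(-r*dt) * [p*5.830030 + (1-p)*2.354191] = 4.001027; exercise = 3.987960; V(3,0) = max -> 4.001027
  V(3,1) = exp(-r*dt) * [p*2.354191 + (1-p)*0.000000] = 1.117397; exercise = 0.905168; V(3,1) = max -> 1.117397
  V(3,2) = exp(-r*dt) * [p*0.000000 + (1-p)*0.000000] = 0.000000; exercise = 0.000000; V(3,2) = max -> 0.000000
  V(3,3) = exp(-r*dt) * [p*0.000000 + (1-p)*0.000000] = 0.000000; exercise = 0.000000; V(3,3) = max -> 0.000000
  V(2,0) = exp(-r*dt) * [p*4.001027 + (1-p)*1.117397] = 2.484691; exercise = 2.354191; V(2,0) = max -> 2.484691
  V(2,1) = exp(-r*dt) * [p*1.117397 + (1-p)*0.000000] = 0.530363; exercise = 0.000000; V(2,1) = max -> 0.530363
  V(2,2) = exp(-r*dt) * [p*0.000000 + (1-p)*0.000000] = 0.000000; exercise = 0.000000; V(2,2) = max -> 0.000000
  V(1,0) = exp(-r*dt) * [p*2.484691 + (1-p)*0.530363] = 1.457305; exercise = 0.905168; V(1,0) = max -> 1.457305
  V(1,1) = exp(-r*dt) * [p*0.530363 + (1-p)*0.000000] = 0.251732; exercise = 0.000000; V(1,1) = max -> 0.251732
  V(0,0) = exp(-r*dt) * [p*1.457305 + (1-p)*0.251732] = 0.823633; exercise = 0.000000; V(0,0) = max -> 0.823633


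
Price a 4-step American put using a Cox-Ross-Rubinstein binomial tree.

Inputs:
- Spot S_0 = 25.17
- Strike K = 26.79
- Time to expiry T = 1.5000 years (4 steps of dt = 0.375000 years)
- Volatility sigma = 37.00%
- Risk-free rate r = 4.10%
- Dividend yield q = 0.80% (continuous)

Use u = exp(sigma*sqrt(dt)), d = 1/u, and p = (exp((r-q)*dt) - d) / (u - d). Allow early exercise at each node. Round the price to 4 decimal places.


dt = T/N = 0.375000
u = exp(sigma*sqrt(dt)) = 1.254300; d = 1/u = 0.797257
p = (exp((r-q)*dt) - d) / (u - d) = 0.470841
Discount per step: exp(-r*dt) = 0.984743
Stock lattice S(k, i) with i counting down-moves:
  k=0: S(0,0) = 25.1700
  k=1: S(1,0) = 31.5707; S(1,1) = 20.0670
  k=2: S(2,0) = 39.5992; S(2,1) = 25.1700; S(2,2) = 15.9985
  k=3: S(3,0) = 49.6693; S(3,1) = 31.5707; S(3,2) = 20.0670; S(3,3) = 12.7549
  k=4: S(4,0) = 62.3002; S(4,1) = 39.5992; S(4,2) = 25.1700; S(4,3) = 15.9985; S(4,4) = 10.1690
Terminal payoffs V(N, i) = max(K - S_T, 0):
  V(4,0) = 0.000000; V(4,1) = 0.000000; V(4,2) = 1.620000; V(4,3) = 10.791464; V(4,4) = 16.621023
Backward induction: V(k, i) = exp(-r*dt) * [p * V(k+1, i) + (1-p) * V(k+1, i+1)]; then take max(V_cont, immediate exercise) for American.
  V(3,0) = exp(-r*dt) * [p*0.000000 + (1-p)*0.000000] = 0.000000; exercise = 0.000000; V(3,0) = max -> 0.000000
  V(3,1) = exp(-r*dt) * [p*0.000000 + (1-p)*1.620000] = 0.844158; exercise = 0.000000; V(3,1) = max -> 0.844158
  V(3,2) = exp(-r*dt) * [p*1.620000 + (1-p)*10.791464] = 6.374398; exercise = 6.723033; V(3,2) = max -> 6.723033
  V(3,3) = exp(-r*dt) * [p*10.791464 + (1-p)*16.621023] = 13.664512; exercise = 14.035050; V(3,3) = max -> 14.035050
  V(2,0) = exp(-r*dt) * [p*0.000000 + (1-p)*0.844158] = 0.439878; exercise = 0.000000; V(2,0) = max -> 0.439878
  V(2,1) = exp(-r*dt) * [p*0.844158 + (1-p)*6.723033] = 3.894674; exercise = 1.620000; V(2,1) = max -> 3.894674
  V(2,2) = exp(-r*dt) * [p*6.723033 + (1-p)*14.035050] = 10.430642; exercise = 10.791464; V(2,2) = max -> 10.791464
  V(1,0) = exp(-r*dt) * [p*0.439878 + (1-p)*3.894674] = 2.233410; exercise = 0.000000; V(1,0) = max -> 2.233410
  V(1,1) = exp(-r*dt) * [p*3.894674 + (1-p)*10.791464] = 7.429067; exercise = 6.723033; V(1,1) = max -> 7.429067
  V(0,0) = exp(-r*dt) * [p*2.233410 + (1-p)*7.429067] = 4.906715; exercise = 1.620000; V(0,0) = max -> 4.906715

Answer: Price = V(0,0) = 4.9067


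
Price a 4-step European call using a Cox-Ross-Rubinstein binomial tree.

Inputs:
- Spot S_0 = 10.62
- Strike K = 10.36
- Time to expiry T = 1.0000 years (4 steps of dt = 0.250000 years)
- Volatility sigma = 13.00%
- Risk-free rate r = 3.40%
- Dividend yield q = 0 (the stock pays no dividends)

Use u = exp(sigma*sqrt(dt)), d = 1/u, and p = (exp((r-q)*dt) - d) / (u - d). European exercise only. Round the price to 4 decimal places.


dt = T/N = 0.250000
u = exp(sigma*sqrt(dt)) = 1.067159; d = 1/u = 0.937067
p = (exp((r-q)*dt) - d) / (u - d) = 0.549373
Discount per step: exp(-r*dt) = 0.991536
Stock lattice S(k, i) with i counting down-moves:
  k=0: S(0,0) = 10.6200
  k=1: S(1,0) = 11.3332; S(1,1) = 9.9517
  k=2: S(2,0) = 12.0944; S(2,1) = 10.6200; S(2,2) = 9.3254
  k=3: S(3,0) = 12.9066; S(3,1) = 11.3332; S(3,2) = 9.9517; S(3,3) = 8.7385
  k=4: S(4,0) = 13.7734; S(4,1) = 12.0944; S(4,2) = 10.6200; S(4,3) = 9.3254; S(4,4) = 8.1886
Terminal payoffs V(N, i) = max(S_T - K, 0):
  V(4,0) = 3.413398; V(4,1) = 1.734357; V(4,2) = 0.260000; V(4,3) = 0.000000; V(4,4) = 0.000000
Backward induction: V(k, i) = exp(-r*dt) * [p * V(k+1, i) + (1-p) * V(k+1, i+1)].
  V(3,0) = exp(-r*dt) * [p*3.413398 + (1-p)*1.734357] = 2.634289
  V(3,1) = exp(-r*dt) * [p*1.734357 + (1-p)*0.260000] = 1.060916
  V(3,2) = exp(-r*dt) * [p*0.260000 + (1-p)*0.000000] = 0.141628
  V(3,3) = exp(-r*dt) * [p*0.000000 + (1-p)*0.000000] = 0.000000
  V(2,0) = exp(-r*dt) * [p*2.634289 + (1-p)*1.060916] = 1.908989
  V(2,1) = exp(-r*dt) * [p*1.060916 + (1-p)*0.141628] = 0.641186
  V(2,2) = exp(-r*dt) * [p*0.141628 + (1-p)*0.000000] = 0.077148
  V(1,0) = exp(-r*dt) * [p*1.908989 + (1-p)*0.641186] = 1.326360
  V(1,1) = exp(-r*dt) * [p*0.641186 + (1-p)*0.077148] = 0.383740
  V(0,0) = exp(-r*dt) * [p*1.326360 + (1-p)*0.383740] = 0.893959

Answer: Price = V(0,0) = 0.8940


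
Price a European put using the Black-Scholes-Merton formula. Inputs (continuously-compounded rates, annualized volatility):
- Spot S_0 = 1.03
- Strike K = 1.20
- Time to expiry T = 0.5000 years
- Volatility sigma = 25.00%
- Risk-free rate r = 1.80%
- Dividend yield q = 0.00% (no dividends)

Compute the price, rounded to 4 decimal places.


Answer: Price = 0.1822

Derivation:
d1 = (ln(S/K) + (r - q + 0.5*sigma^2) * T) / (sigma * sqrt(T)) = -0.72485660
d2 = d1 - sigma * sqrt(T) = -0.90163330
exp(-rT) = 0.99104038; exp(-qT) = 1.00000000
P = K * exp(-rT) * N(-d2) - S_0 * exp(-qT) * N(-d1)
N(-d1) = 0.76573000; N(-d2) = 0.81637415
P = 1.2000 * 0.99104038 * 0.81637415 - 1.0300 * 1.00000000 * 0.76573000 = 0.1822


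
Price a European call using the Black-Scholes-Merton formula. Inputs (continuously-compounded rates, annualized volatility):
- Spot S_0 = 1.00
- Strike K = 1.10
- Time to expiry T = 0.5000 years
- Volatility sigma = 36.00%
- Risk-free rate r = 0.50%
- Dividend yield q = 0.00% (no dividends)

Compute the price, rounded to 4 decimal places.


Answer: Price = 0.0645

Derivation:
d1 = (ln(S/K) + (r - q + 0.5*sigma^2) * T) / (sigma * sqrt(T)) = -0.23731360
d2 = d1 - sigma * sqrt(T) = -0.49187204
exp(-rT) = 0.99750312; exp(-qT) = 1.00000000
C = S_0 * exp(-qT) * N(d1) - K * exp(-rT) * N(d2)
N(d1) = 0.40620676; N(d2) = 0.31140490
C = 1.0000 * 1.00000000 * 0.40620676 - 1.1000 * 0.99750312 * 0.31140490 = 0.0645


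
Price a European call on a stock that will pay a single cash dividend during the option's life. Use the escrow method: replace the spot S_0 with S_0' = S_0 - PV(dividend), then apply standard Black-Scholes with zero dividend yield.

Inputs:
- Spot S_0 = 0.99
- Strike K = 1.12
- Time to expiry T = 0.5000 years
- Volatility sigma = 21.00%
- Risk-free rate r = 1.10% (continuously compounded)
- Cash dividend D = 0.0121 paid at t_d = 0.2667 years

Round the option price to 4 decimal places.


PV(D) = D * exp(-r * t_d) = 0.0121 * 0.99707060 = 0.01206455
S_0' = S_0 - PV(D) = 0.9900 - 0.01206455 = 0.97793545
d1 = (ln(S_0'/K) + (r + sigma^2/2)*T) / (sigma*sqrt(T)) = -0.80216417
d2 = d1 - sigma*sqrt(T) = -0.95065660
exp(-rT) = 0.99451510
N(d1) = 0.21122900; N(d2) = 0.17088936
C = S_0' * N(d1) - K * exp(-rT) * N(d2) = 0.97793545 * 0.21122900 - 1.1200 * 0.99451510 * 0.17088936 = 0.0162

Answer: Price = 0.0162


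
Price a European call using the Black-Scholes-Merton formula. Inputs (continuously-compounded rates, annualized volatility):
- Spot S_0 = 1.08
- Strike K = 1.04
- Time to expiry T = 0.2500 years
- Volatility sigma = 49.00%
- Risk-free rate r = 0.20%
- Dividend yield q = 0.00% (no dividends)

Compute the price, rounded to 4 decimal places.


d1 = (ln(S/K) + (r - q + 0.5*sigma^2) * T) / (sigma * sqrt(T)) = 0.27858297
d2 = d1 - sigma * sqrt(T) = 0.03358297
exp(-rT) = 0.99950012; exp(-qT) = 1.00000000
C = S_0 * exp(-qT) * N(d1) - K * exp(-rT) * N(d2)
N(d1) = 0.60971756; N(d2) = 0.51339515
C = 1.0800 * 1.00000000 * 0.60971756 - 1.0400 * 0.99950012 * 0.51339515 = 0.1248

Answer: Price = 0.1248
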